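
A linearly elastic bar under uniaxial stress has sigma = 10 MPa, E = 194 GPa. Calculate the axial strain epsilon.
Model: a linearly elastic bar under uniaxial stress, so epsilon = sigma / E.
Convert to SI units:
  sigma = 10 MPa = 1 × 10⁷ Pa
  E = 194 GPa = 1.94 × 10¹¹ Pa
Substitute:
  epsilon = (1 × 10⁷) / (1.94 × 10¹¹)
  epsilon = 5.155 × 10⁻⁵
Final answer: epsilon = 5.155 × 10⁻⁵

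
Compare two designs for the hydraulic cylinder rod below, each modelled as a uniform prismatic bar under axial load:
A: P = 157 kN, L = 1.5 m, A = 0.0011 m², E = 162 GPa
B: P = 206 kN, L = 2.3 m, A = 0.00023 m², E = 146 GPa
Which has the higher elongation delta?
Model: a uniform prismatic bar under axial load, so delta = (P·L) / (A·E) (SI units).
  A: delta = (157000 × 1.5) / (0.0011 × (1.62 × 10¹¹)) = 0.001322 m = 1.322 mm
  B: delta = (206000 × 2.3) / (0.00023 × (1.46 × 10¹¹)) = 0.01411 m = 14.11 mm
14.11 mm > 1.322 mm, so B is larger.
Final answer: B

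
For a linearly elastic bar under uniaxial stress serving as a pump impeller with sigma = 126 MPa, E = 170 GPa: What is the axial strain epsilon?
Model: a linearly elastic bar under uniaxial stress, so epsilon = sigma / E.
Convert to SI units:
  sigma = 126 MPa = 1.26 × 10⁸ Pa
  E = 170 GPa = 1.7 × 10¹¹ Pa
Substitute:
  epsilon = (1.26 × 10⁸) / (1.7 × 10¹¹)
  epsilon = 0.0007412
Final answer: epsilon = 0.0007412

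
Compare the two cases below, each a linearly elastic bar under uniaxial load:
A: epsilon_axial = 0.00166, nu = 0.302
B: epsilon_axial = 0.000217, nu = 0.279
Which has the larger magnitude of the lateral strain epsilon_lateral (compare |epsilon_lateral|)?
Model: a linearly elastic bar under uniaxial load, so epsilon_lateral = -nu·epsilon_axial (SI units).
  A: epsilon_lateral = -(0.302 × 0.00166) = -0.0005013
  B: epsilon_lateral = -(0.279 × 0.000217) = -6.054 × 10⁻⁵
|epsilon_lateral|: A = 0.0005013, B = 6.054 × 10⁻⁵, so A is larger in magnitude.
Final answer: A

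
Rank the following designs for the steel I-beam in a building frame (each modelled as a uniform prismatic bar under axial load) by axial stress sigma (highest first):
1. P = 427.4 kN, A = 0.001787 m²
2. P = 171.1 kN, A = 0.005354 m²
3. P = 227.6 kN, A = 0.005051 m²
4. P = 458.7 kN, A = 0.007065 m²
Model: a uniform prismatic bar under axial load, so sigma = P / A (SI units).
  Case 1: sigma = 427400 / 0.001787 = 2.392 × 10⁸ Pa = 239.2 MPa
  Case 2: sigma = 171100 / 0.005354 = 3.196 × 10⁷ Pa = 31.96 MPa
  Case 3: sigma = 227600 / 0.005051 = 4.506 × 10⁷ Pa = 45.06 MPa
  Case 4: sigma = 458700 / 0.007065 = 6.493 × 10⁷ Pa = 64.93 MPa
Ordering: 239.2 MPa (case 1) > 64.93 MPa (case 4) > 45.06 MPa (case 3) > 31.96 MPa (case 2)
Final answer: 1, 4, 3, 2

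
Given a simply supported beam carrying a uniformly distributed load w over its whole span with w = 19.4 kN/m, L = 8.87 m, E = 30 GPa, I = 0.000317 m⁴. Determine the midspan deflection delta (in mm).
Model: a simply supported beam carrying a uniformly distributed load w over its whole span, so delta = (5·w·L^4) / (384·E·I).
Convert to SI units:
  w = 19.4 kN/m = 19400 N/m
  E = 30 GPa = 3 × 10¹⁰ Pa
Substitute:
  delta = (5 × 19400 × 8.87^4) / (384 × (3 × 10¹⁰) × 0.000317)
  delta = 0.1644 m
Convert: delta = 0.1644 m = 164.4 mm
Final answer: delta = 164.4 mm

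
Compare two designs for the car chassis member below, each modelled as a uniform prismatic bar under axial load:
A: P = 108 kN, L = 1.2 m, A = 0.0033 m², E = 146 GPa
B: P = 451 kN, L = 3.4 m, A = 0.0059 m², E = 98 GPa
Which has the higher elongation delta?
Model: a uniform prismatic bar under axial load, so delta = (P·L) / (A·E) (SI units).
  A: delta = (108000 × 1.2) / (0.0033 × (1.46 × 10¹¹)) = 0.000269 m = 0.269 mm
  B: delta = (451000 × 3.4) / (0.0059 × (9.8 × 10¹⁰)) = 0.002652 m = 2.652 mm
2.652 mm > 0.269 mm, so B is larger.
Final answer: B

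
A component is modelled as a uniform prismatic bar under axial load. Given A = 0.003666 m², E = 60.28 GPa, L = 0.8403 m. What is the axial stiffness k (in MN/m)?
Model: a uniform prismatic bar under axial load, so k = (A·E) / L.
Convert to SI units:
  E = 60.28 GPa = 6.028 × 10¹⁰ Pa
Substitute:
  k = (0.003666 × (6.028 × 10¹⁰)) / 0.8403
  k = 2.63 × 10⁸ N/m
Convert: k = 2.63 × 10⁸ N/m = 263 MN/m
Final answer: k = 263 MN/m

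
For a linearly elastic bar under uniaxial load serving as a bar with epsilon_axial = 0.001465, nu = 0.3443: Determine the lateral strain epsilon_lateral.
Model: a linearly elastic bar under uniaxial load, so epsilon_lateral = -nu·epsilon_axial.
Substitute:
  epsilon_lateral = -(0.3443 × 0.001465)
  epsilon_lateral = -0.0005044
Final answer: epsilon_lateral = -0.0005044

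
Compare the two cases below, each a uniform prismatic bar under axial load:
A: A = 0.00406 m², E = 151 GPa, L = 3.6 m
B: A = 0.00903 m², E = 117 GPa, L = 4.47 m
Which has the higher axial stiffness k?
Model: a uniform prismatic bar under axial load, so k = (A·E) / L (SI units).
  A: k = (0.00406 × (1.51 × 10¹¹)) / 3.6 = 1.703 × 10⁸ N/m = 170.3 MN/m
  B: k = (0.00903 × (1.17 × 10¹¹)) / 4.47 = 2.364 × 10⁸ N/m = 236.4 MN/m
236.4 MN/m > 170.3 MN/m, so B is larger.
Final answer: B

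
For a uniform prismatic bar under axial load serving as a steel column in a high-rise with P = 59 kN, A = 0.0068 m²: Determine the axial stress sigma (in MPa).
Model: a uniform prismatic bar under axial load, so sigma = P / A.
Convert to SI units:
  P = 59 kN = 59000 N
Substitute:
  sigma = 59000 / 0.0068
  sigma = 8.676 × 10⁶ Pa
Convert: sigma = 8.676 × 10⁶ Pa = 8.676 MPa
Final answer: sigma = 8.676 MPa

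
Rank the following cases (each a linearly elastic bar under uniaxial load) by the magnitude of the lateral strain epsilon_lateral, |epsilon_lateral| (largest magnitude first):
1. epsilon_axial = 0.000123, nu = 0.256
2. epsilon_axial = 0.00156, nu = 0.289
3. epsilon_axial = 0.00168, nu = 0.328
Model: a linearly elastic bar under uniaxial load, so epsilon_lateral = -nu·epsilon_axial (SI units).
  Case 1: epsilon_lateral = -(0.256 × 0.000123) = -3.149 × 10⁻⁵
  Case 2: epsilon_lateral = -(0.289 × 0.00156) = -0.0004508
  Case 3: epsilon_lateral = -(0.328 × 0.00168) = -0.000551
Ordering by |epsilon_lateral|: 0.000551 (case 3) > 0.0004508 (case 2) > 3.149 × 10⁻⁵ (case 1)
Final answer: 3, 2, 1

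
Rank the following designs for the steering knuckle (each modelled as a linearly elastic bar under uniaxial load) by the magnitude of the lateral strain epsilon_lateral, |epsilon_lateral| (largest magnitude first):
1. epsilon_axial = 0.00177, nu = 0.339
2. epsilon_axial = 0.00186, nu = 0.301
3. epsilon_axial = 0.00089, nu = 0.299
Model: a linearly elastic bar under uniaxial load, so epsilon_lateral = -nu·epsilon_axial (SI units).
  Case 1: epsilon_lateral = -(0.339 × 0.00177) = -0.0006
  Case 2: epsilon_lateral = -(0.301 × 0.00186) = -0.0005599
  Case 3: epsilon_lateral = -(0.299 × 0.00089) = -0.0002661
Ordering by |epsilon_lateral|: 0.0006 (case 1) > 0.0005599 (case 2) > 0.0002661 (case 3)
Final answer: 1, 2, 3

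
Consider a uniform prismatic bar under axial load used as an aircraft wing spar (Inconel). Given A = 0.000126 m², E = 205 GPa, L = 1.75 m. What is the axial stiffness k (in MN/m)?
Model: a uniform prismatic bar under axial load, so k = (A·E) / L.
Convert to SI units:
  E = 205 GPa = 2.05 × 10¹¹ Pa
Substitute:
  k = (0.000126 × (2.05 × 10¹¹)) / 1.75
  k = 1.476 × 10⁷ N/m
Convert: k = 1.476 × 10⁷ N/m = 14.76 MN/m
Final answer: k = 14.76 MN/m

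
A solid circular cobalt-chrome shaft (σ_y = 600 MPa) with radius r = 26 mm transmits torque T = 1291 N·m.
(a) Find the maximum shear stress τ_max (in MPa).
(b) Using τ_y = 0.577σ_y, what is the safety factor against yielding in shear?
(a) For a solid circular shaft, τ_max = T·r/J with J = π·r^4/2, i.e. τ_max = 2·T / (π·r^3). Convert r = 26 mm = 0.026 m.
  τ_max = (2 × 1291) / (π × 0.026^3) = 4.676 × 10⁷ Pa = 46.76 MPa
(b) τ_y = 0.577 × 600 = 346.2 MPa
  SF = τ_y/τ_max = 346.2 / 46.76 = 7.404
Final answer: (a) τ_max = 46.76 MPa, (b) SF = 7.404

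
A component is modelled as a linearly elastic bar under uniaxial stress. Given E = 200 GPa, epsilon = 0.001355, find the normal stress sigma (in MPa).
Model: a linearly elastic bar under uniaxial stress, so epsilon = sigma / E.
Solve for sigma: sigma = epsilon·E.
Convert to SI units:
  E = 200 GPa = 2 × 10¹¹ Pa
Substitute:
  sigma = 0.001355 × (2 × 10¹¹)
  sigma = 2.71 × 10⁸ Pa
Convert: sigma = 2.71 × 10⁸ Pa = 271 MPa
Final answer: sigma = 271 MPa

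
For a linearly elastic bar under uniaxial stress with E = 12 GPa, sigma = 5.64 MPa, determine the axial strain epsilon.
Model: a linearly elastic bar under uniaxial stress, so sigma = E·epsilon.
Solve for epsilon: epsilon = sigma / E.
Convert to SI units:
  E = 12 GPa = 1.2 × 10¹⁰ Pa
  sigma = 5.64 MPa = 5.64 × 10⁶ Pa
Substitute:
  epsilon = (5.64 × 10⁶) / (1.2 × 10¹⁰)
  epsilon = 0.00047
Final answer: epsilon = 0.00047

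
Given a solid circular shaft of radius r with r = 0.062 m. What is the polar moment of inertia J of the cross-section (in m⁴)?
Model: a solid circular shaft of radius r, so J = (π·r^4) / 2.
Substitute:
  J = (π × 0.062^4) / 2
  J = 2.321 × 10⁻⁵ m⁴
Final answer: J = 2.321 × 10⁻⁵ m⁴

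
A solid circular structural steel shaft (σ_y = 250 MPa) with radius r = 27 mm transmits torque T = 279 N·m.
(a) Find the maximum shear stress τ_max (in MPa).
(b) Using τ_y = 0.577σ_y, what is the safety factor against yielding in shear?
(a) For a solid circular shaft, τ_max = T·r/J with J = π·r^4/2, i.e. τ_max = 2·T / (π·r^3). Convert r = 27 mm = 0.027 m.
  τ_max = (2 × 279) / (π × 0.027^3) = 9.024 × 10⁶ Pa = 9.024 MPa
(b) τ_y = 0.577 × 250 = 144.25 MPa
  SF = τ_y/τ_max = 144.25 / 9.024 = 15.99
Final answer: (a) τ_max = 9.024 MPa, (b) SF = 15.99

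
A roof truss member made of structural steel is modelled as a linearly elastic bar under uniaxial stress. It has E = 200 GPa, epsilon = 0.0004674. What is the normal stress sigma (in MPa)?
Model: a linearly elastic bar under uniaxial stress, so sigma = E·epsilon.
Convert to SI units:
  E = 200 GPa = 2 × 10¹¹ Pa
Substitute:
  sigma = (2 × 10¹¹) × 0.0004674
  sigma = 9.348 × 10⁷ Pa
Convert: sigma = 9.348 × 10⁷ Pa = 93.48 MPa
Final answer: sigma = 93.48 MPa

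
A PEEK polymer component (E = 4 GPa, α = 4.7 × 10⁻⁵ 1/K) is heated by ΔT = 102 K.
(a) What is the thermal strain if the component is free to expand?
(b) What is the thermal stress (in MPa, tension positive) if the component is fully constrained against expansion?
(a) Free thermal strain ε_th = α·ΔT = (4.7 × 10⁻⁵) × 102 = 0.004794
(b) Fully constrained, the expansion is suppressed, so σ = -E·α·ΔT. Convert E = 4 GPa = 4 × 10⁹ Pa.
  σ = -(4 × 10⁹) × (4.7 × 10⁻⁵) × 102 = -1.918 × 10⁷ Pa = -19.18 MPa (compressive)
Final answer: (a) ε_th = 0.004794, (b) σ = -19.18 MPa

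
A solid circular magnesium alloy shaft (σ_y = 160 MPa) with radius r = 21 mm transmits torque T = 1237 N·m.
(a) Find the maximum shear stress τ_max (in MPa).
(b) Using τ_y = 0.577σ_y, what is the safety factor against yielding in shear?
(a) For a solid circular shaft, τ_max = T·r/J with J = π·r^4/2, i.e. τ_max = 2·T / (π·r^3). Convert r = 21 mm = 0.021 m.
  τ_max = (2 × 1237) / (π × 0.021^3) = 8.503 × 10⁷ Pa = 85.03 MPa
(b) τ_y = 0.577 × 160 = 92.32 MPa
  SF = τ_y/τ_max = 92.32 / 85.03 = 1.086
Final answer: (a) τ_max = 85.03 MPa, (b) SF = 1.086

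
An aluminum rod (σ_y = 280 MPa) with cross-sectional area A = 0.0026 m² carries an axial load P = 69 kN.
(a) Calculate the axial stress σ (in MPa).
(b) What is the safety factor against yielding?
(a) Axial stress σ = P/A. Convert P = 69 kN = 69000 N.
  σ = 69000 / 0.0026 = 2.654 × 10⁷ Pa = 26.54 MPa
(b) Safety factor SF = σ_y/σ = 280 / 26.54 = 10.55
Final answer: (a) σ = 26.54 MPa, (b) SF = 10.55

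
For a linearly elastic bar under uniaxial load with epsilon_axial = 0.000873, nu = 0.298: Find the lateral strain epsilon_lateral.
Model: a linearly elastic bar under uniaxial load, so epsilon_lateral = -nu·epsilon_axial.
Substitute:
  epsilon_lateral = -(0.298 × 0.000873)
  epsilon_lateral = -0.0002602
Final answer: epsilon_lateral = -0.0002602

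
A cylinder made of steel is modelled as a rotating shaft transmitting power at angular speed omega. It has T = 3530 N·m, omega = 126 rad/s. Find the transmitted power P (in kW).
Model: a rotating shaft transmitting power at angular speed omega, so P = T·omega.
Substitute:
  P = 3530 × 126
  P = 444800 W
Convert: P = 444800 W = 444.8 kW
Final answer: P = 444.8 kW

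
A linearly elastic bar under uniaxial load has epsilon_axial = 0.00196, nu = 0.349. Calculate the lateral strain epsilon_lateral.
Model: a linearly elastic bar under uniaxial load, so epsilon_lateral = -nu·epsilon_axial.
Substitute:
  epsilon_lateral = -(0.349 × 0.00196)
  epsilon_lateral = -0.000684
Final answer: epsilon_lateral = -0.000684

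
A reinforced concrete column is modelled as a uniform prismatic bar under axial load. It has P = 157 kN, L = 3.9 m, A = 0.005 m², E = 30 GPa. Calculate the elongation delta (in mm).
Model: a uniform prismatic bar under axial load, so delta = (P·L) / (A·E).
Convert to SI units:
  P = 157 kN = 157000 N
  E = 30 GPa = 3 × 10¹⁰ Pa
Substitute:
  delta = (157000 × 3.9) / (0.005 × (3 × 10¹⁰))
  delta = 0.004082 m
Convert: delta = 0.004082 m = 4.082 mm
Final answer: delta = 4.082 mm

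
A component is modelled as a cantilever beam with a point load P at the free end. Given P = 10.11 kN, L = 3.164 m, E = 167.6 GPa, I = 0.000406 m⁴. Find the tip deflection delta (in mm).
Model: a cantilever beam with a point load P at the free end, so delta = (P·L^3) / (3·E·I).
Convert to SI units:
  P = 10.11 kN = 10110 N
  E = 167.6 GPa = 1.676 × 10¹¹ Pa
Substitute:
  delta = (10110 × 3.164^3) / (3 × (1.676 × 10¹¹) × 0.000406)
  delta = 0.001569 m
Convert: delta = 0.001569 m = 1.569 mm
Final answer: delta = 1.569 mm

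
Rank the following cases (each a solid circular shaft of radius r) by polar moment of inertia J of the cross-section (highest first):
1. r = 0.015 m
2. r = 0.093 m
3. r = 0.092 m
Model: a solid circular shaft of radius r, so J = (π·r^4) / 2 (SI units).
  Case 1: J = (π × 0.015^4) / 2 = 7.952 × 10⁻⁸ m⁴
  Case 2: J = (π × 0.093^4) / 2 = 0.0001175 m⁴
  Case 3: J = (π × 0.092^4) / 2 = 0.0001125 m⁴
Ordering: 0.0001175 m⁴ (case 2) > 0.0001125 m⁴ (case 3) > 7.952 × 10⁻⁸ m⁴ (case 1)
Final answer: 2, 3, 1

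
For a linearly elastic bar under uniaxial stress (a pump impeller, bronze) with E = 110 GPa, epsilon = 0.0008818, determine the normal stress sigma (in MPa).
Model: a linearly elastic bar under uniaxial stress, so epsilon = sigma / E.
Solve for sigma: sigma = epsilon·E.
Convert to SI units:
  E = 110 GPa = 1.1 × 10¹¹ Pa
Substitute:
  sigma = 0.0008818 × (1.1 × 10¹¹)
  sigma = 9.7 × 10⁷ Pa
Convert: sigma = 9.7 × 10⁷ Pa = 97 MPa
Final answer: sigma = 97 MPa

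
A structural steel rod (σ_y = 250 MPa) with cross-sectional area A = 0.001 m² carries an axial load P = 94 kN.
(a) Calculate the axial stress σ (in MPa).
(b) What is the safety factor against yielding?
(a) Axial stress σ = P/A. Convert P = 94 kN = 94000 N.
  σ = 94000 / 0.001 = 9.4 × 10⁷ Pa = 94 MPa
(b) Safety factor SF = σ_y/σ = 250 / 94 = 2.66
Final answer: (a) σ = 94 MPa, (b) SF = 2.66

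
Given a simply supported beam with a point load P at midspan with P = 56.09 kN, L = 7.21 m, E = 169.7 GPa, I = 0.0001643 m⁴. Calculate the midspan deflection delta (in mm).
Model: a simply supported beam with a point load P at midspan, so delta = (P·L^3) / (48·E·I).
Convert to SI units:
  P = 56.09 kN = 56090 N
  E = 169.7 GPa = 1.697 × 10¹¹ Pa
Substitute:
  delta = (56090 × 7.21^3) / (48 × (1.697 × 10¹¹) × 0.0001643)
  delta = 0.01571 m
Convert: delta = 0.01571 m = 15.71 mm
Final answer: delta = 15.71 mm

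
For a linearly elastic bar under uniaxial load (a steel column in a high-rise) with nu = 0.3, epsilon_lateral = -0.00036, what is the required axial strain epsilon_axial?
Model: a linearly elastic bar under uniaxial load, so epsilon_lateral = -nu·epsilon_axial.
Solve for epsilon_axial: epsilon_axial = -epsilon_lateral / nu.
Substitute:
  epsilon_axial = -(-0.00036) / 0.3
  epsilon_axial = 0.0012
Final answer: epsilon_axial = 0.0012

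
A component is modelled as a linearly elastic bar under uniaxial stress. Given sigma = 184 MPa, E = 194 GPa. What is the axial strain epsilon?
Model: a linearly elastic bar under uniaxial stress, so epsilon = sigma / E.
Convert to SI units:
  sigma = 184 MPa = 1.84 × 10⁸ Pa
  E = 194 GPa = 1.94 × 10¹¹ Pa
Substitute:
  epsilon = (1.84 × 10⁸) / (1.94 × 10¹¹)
  epsilon = 0.0009485
Final answer: epsilon = 0.0009485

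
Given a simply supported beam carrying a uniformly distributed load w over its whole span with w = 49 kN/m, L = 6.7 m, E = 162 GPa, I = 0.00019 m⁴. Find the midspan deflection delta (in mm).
Model: a simply supported beam carrying a uniformly distributed load w over its whole span, so delta = (5·w·L^4) / (384·E·I).
Convert to SI units:
  w = 49 kN/m = 49000 N/m
  E = 162 GPa = 1.62 × 10¹¹ Pa
Substitute:
  delta = (5 × 49000 × 6.7^4) / (384 × (1.62 × 10¹¹) × 0.00019)
  delta = 0.04177 m
Convert: delta = 0.04177 m = 41.77 mm
Final answer: delta = 41.77 mm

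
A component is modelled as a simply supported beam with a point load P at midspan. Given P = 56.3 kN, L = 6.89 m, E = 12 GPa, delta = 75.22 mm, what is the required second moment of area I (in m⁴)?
Model: a simply supported beam with a point load P at midspan, so delta = (P·L^3) / (48·E·I).
Solve for I: I = (P·L^3) / (48·delta·E).
Convert to SI units:
  P = 56.3 kN = 56300 N
  E = 12 GPa = 1.2 × 10¹⁰ Pa
  delta = 75.22 mm = 0.07522 m
Substitute:
  I = (56300 × 6.89^3) / (48 × 0.07522 × (1.2 × 10¹⁰))
  I = 0.000425 m⁴
Final answer: I = 0.000425 m⁴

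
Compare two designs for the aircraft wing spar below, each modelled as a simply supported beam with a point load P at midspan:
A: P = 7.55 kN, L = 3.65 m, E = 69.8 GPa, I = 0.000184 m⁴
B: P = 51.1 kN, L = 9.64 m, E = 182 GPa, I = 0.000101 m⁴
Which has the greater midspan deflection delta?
Model: a simply supported beam with a point load P at midspan, so delta = (P·L^3) / (48·E·I) (SI units).
  A: delta = (7550 × 3.65^3) / (48 × (6.98 × 10¹⁰) × 0.000184) = 0.0005955 m = 0.5955 mm
  B: delta = (51100 × 9.64^3) / (48 × (1.82 × 10¹¹) × 0.000101) = 0.05188 m = 51.88 mm
51.88 mm > 0.5955 mm, so B is larger.
Final answer: B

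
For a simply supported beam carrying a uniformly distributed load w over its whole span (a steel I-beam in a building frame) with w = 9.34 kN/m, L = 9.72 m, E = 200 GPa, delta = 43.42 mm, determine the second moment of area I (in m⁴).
Model: a simply supported beam carrying a uniformly distributed load w over its whole span, so delta = (5·w·L^4) / (384·E·I).
Solve for I: I = (5·w·L^4) / (384·delta·E).
Convert to SI units:
  w = 9.34 kN/m = 9340 N/m
  E = 200 GPa = 2 × 10¹¹ Pa
  delta = 43.42 mm = 0.04342 m
Substitute:
  I = (5 × 9340 × 9.72^4) / (384 × 0.04342 × (2 × 10¹¹))
  I = 0.000125 m⁴
Final answer: I = 0.000125 m⁴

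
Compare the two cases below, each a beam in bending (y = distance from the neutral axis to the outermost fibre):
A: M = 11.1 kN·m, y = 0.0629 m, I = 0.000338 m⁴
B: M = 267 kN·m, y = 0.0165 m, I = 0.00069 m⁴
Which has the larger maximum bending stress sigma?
Model: a beam in bending (y = distance from the neutral axis to the outermost fibre), so sigma = (M·y) / I (SI units).
  A: sigma = (11100 × 0.0629) / 0.000338 = 2.066 × 10⁶ Pa = 2.066 MPa
  B: sigma = (267000 × 0.0165) / 0.00069 = 6.385 × 10⁶ Pa = 6.385 MPa
6.385 MPa > 2.066 MPa, so B is larger.
Final answer: B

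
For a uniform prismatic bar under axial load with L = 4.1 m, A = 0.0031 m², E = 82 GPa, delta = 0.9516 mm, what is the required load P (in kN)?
Model: a uniform prismatic bar under axial load, so delta = (P·L) / (A·E).
Solve for P: P = (delta·A·E) / L.
Convert to SI units:
  E = 82 GPa = 8.2 × 10¹⁰ Pa
  delta = 0.9516 mm = 0.0009516 m
Substitute:
  P = (0.0009516 × 0.0031 × (8.2 × 10¹⁰)) / 4.1
  P = 59000 N
Convert: P = 59000 N = 59 kN
Final answer: P = 59 kN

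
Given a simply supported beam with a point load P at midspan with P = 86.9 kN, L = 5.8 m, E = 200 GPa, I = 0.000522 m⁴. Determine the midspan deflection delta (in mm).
Model: a simply supported beam with a point load P at midspan, so delta = (P·L^3) / (48·E·I).
Convert to SI units:
  P = 86.9 kN = 86900 N
  E = 200 GPa = 2 × 10¹¹ Pa
Substitute:
  delta = (86900 × 5.8^3) / (48 × (2 × 10¹¹) × 0.000522)
  delta = 0.003383 m
Convert: delta = 0.003383 m = 3.383 mm
Final answer: delta = 3.383 mm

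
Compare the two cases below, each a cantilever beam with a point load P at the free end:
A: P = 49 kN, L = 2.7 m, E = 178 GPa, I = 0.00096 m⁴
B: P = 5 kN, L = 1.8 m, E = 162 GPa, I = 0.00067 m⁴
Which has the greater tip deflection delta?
Model: a cantilever beam with a point load P at the free end, so delta = (P·L^3) / (3·E·I) (SI units).
  A: delta = (49000 × 2.7^3) / (3 × (1.78 × 10¹¹) × 0.00096) = 0.001881 m = 1.881 mm
  B: delta = (5000 × 1.8^3) / (3 × (1.62 × 10¹¹) × 0.00067) = 8.955 × 10⁻⁵ m = 0.08955 mm
1.881 mm > 0.08955 mm, so A is larger.
Final answer: A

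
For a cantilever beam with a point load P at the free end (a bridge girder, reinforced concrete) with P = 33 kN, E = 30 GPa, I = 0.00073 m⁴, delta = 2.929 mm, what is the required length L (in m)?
Model: a cantilever beam with a point load P at the free end, so delta = (P·L^3) / (3·E·I).
Solve for L: L = ((3·delta·E·I) / P)^(1/3).
Convert to SI units:
  P = 33 kN = 33000 N
  E = 30 GPa = 3 × 10¹⁰ Pa
  delta = 2.929 mm = 0.002929 m
Substitute:
  L = ((3 × 0.002929 × (3 × 10¹⁰) × 0.00073) / 33000)^(1/3)
  L = 1.8 m
Final answer: L = 1.8 m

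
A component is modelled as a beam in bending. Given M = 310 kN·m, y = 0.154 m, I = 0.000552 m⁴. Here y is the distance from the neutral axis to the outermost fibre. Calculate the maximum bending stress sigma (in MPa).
Model: a beam in bending, so sigma = (M·y) / I.
Convert to SI units:
  M = 310 kN·m = 310000 N·m
Substitute:
  sigma = (310000 × 0.154) / 0.000552
  sigma = 8.649 × 10⁷ Pa
Convert: sigma = 8.649 × 10⁷ Pa = 86.49 MPa
Final answer: sigma = 86.49 MPa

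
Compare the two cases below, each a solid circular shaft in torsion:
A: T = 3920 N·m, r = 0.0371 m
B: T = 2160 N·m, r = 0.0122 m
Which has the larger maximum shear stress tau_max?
Model: a solid circular shaft in torsion, so tau_max = (2·T) / (π·r^3) (SI units).
  A: tau_max = (2 × 3920) / (π × 0.0371^3) = 4.887 × 10⁷ Pa = 48.87 MPa
  B: tau_max = (2 × 2160) / (π × 0.0122^3) = 7.573 × 10⁸ Pa = 757.3 MPa
757.3 MPa > 48.87 MPa, so B is larger.
Final answer: B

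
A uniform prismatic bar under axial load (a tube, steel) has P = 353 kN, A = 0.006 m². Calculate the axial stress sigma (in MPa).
Model: a uniform prismatic bar under axial load, so sigma = P / A.
Convert to SI units:
  P = 353 kN = 353000 N
Substitute:
  sigma = 353000 / 0.006
  sigma = 5.883 × 10⁷ Pa
Convert: sigma = 5.883 × 10⁷ Pa = 58.83 MPa
Final answer: sigma = 58.83 MPa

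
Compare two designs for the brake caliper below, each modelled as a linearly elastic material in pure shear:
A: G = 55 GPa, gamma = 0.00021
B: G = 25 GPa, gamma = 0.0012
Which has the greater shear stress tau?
Model: a linearly elastic material in pure shear, so tau = G·gamma (SI units).
  A: tau = (5.5 × 10¹⁰) × 0.00021 = 1.155 × 10⁷ Pa = 11.55 MPa
  B: tau = (2.5 × 10¹⁰) × 0.0012 = 3 × 10⁷ Pa = 30 MPa
30 MPa > 11.55 MPa, so B is larger.
Final answer: B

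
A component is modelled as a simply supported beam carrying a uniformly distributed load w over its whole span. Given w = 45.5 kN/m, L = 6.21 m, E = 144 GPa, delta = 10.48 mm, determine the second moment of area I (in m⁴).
Model: a simply supported beam carrying a uniformly distributed load w over its whole span, so delta = (5·w·L^4) / (384·E·I).
Solve for I: I = (5·w·L^4) / (384·delta·E).
Convert to SI units:
  w = 45.5 kN/m = 45500 N/m
  E = 144 GPa = 1.44 × 10¹¹ Pa
  delta = 10.48 mm = 0.01048 m
Substitute:
  I = (5 × 45500 × 6.21^4) / (384 × 0.01048 × (1.44 × 10¹¹))
  I = 0.0005838 m⁴
Final answer: I = 0.0005838 m⁴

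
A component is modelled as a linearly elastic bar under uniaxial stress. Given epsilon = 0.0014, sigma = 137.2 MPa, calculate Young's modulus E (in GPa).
Model: a linearly elastic bar under uniaxial stress, so sigma = E·epsilon.
Solve for E: E = sigma / epsilon.
Convert to SI units:
  sigma = 137.2 MPa = 1.372 × 10⁸ Pa
Substitute:
  E = (1.372 × 10⁸) / 0.0014
  E = 9.8 × 10¹⁰ Pa
Convert: E = 9.8 × 10¹⁰ Pa = 98 GPa
Final answer: E = 98 GPa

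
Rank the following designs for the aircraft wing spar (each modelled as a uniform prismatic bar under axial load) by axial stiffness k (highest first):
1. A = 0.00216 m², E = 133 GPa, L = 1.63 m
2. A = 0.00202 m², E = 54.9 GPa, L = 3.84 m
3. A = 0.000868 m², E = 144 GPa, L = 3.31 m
Model: a uniform prismatic bar under axial load, so k = (A·E) / L (SI units).
  Case 1: k = (0.00216 × (1.33 × 10¹¹)) / 1.63 = 1.762 × 10⁸ N/m = 176.2 MN/m
  Case 2: k = (0.00202 × (5.49 × 10¹⁰)) / 3.84 = 2.888 × 10⁷ N/m = 28.88 MN/m
  Case 3: k = (0.000868 × (1.44 × 10¹¹)) / 3.31 = 3.776 × 10⁷ N/m = 37.76 MN/m
Ordering: 176.2 MN/m (case 1) > 37.76 MN/m (case 3) > 28.88 MN/m (case 2)
Final answer: 1, 3, 2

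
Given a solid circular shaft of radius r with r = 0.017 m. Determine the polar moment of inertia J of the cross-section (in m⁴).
Model: a solid circular shaft of radius r, so J = (π·r^4) / 2.
Substitute:
  J = (π × 0.017^4) / 2
  J = 1.312 × 10⁻⁷ m⁴
Final answer: J = 1.312 × 10⁻⁷ m⁴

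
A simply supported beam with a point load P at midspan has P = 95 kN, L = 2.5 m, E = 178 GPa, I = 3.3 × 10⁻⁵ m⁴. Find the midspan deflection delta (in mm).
Model: a simply supported beam with a point load P at midspan, so delta = (P·L^3) / (48·E·I).
Convert to SI units:
  P = 95 kN = 95000 N
  E = 178 GPa = 1.78 × 10¹¹ Pa
Substitute:
  delta = (95000 × 2.5^3) / (48 × (1.78 × 10¹¹) × (3.3 × 10⁻⁵))
  delta = 0.005265 m
Convert: delta = 0.005265 m = 5.265 mm
Final answer: delta = 5.265 mm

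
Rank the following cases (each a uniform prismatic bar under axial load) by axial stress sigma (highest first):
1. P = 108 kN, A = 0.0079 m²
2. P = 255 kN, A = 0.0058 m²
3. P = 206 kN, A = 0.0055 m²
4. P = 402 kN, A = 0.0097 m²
Model: a uniform prismatic bar under axial load, so sigma = P / A (SI units).
  Case 1: sigma = 108000 / 0.0079 = 1.367 × 10⁷ Pa = 13.67 MPa
  Case 2: sigma = 255000 / 0.0058 = 4.397 × 10⁷ Pa = 43.97 MPa
  Case 3: sigma = 206000 / 0.0055 = 3.745 × 10⁷ Pa = 37.45 MPa
  Case 4: sigma = 402000 / 0.0097 = 4.144 × 10⁷ Pa = 41.44 MPa
Ordering: 43.97 MPa (case 2) > 41.44 MPa (case 4) > 37.45 MPa (case 3) > 13.67 MPa (case 1)
Final answer: 2, 4, 3, 1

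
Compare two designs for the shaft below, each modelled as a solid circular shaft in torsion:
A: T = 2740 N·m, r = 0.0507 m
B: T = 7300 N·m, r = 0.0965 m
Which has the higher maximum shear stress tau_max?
Model: a solid circular shaft in torsion, so tau_max = (2·T) / (π·r^3) (SI units).
  A: tau_max = (2 × 2740) / (π × 0.0507^3) = 1.338 × 10⁷ Pa = 13.38 MPa
  B: tau_max = (2 × 7300) / (π × 0.0965^3) = 5.172 × 10⁶ Pa = 5.172 MPa
13.38 MPa > 5.172 MPa, so A is larger.
Final answer: A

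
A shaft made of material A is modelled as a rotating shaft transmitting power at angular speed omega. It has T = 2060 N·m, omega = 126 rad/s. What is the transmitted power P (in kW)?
Model: a rotating shaft transmitting power at angular speed omega, so P = T·omega.
Substitute:
  P = 2060 × 126
  P = 259600 W
Convert: P = 259600 W = 259.6 kW
Final answer: P = 259.6 kW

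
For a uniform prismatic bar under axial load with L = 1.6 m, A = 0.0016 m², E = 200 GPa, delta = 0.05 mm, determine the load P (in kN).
Model: a uniform prismatic bar under axial load, so delta = (P·L) / (A·E).
Solve for P: P = (delta·A·E) / L.
Convert to SI units:
  E = 200 GPa = 2 × 10¹¹ Pa
  delta = 0.05 mm = 5 × 10⁻⁵ m
Substitute:
  P = ((5 × 10⁻⁵) × 0.0016 × (2 × 10¹¹)) / 1.6
  P = 10000 N
Convert: P = 10000 N = 10 kN
Final answer: P = 10 kN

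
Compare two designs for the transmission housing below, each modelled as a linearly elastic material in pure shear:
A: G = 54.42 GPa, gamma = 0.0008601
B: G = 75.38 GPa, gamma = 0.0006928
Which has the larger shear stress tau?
Model: a linearly elastic material in pure shear, so tau = G·gamma (SI units).
  A: tau = (5.442 × 10¹⁰) × 0.0008601 = 4.681 × 10⁷ Pa = 46.81 MPa
  B: tau = (7.538 × 10¹⁰) × 0.0006928 = 5.222 × 10⁷ Pa = 52.22 MPa
52.22 MPa > 46.81 MPa, so B is larger.
Final answer: B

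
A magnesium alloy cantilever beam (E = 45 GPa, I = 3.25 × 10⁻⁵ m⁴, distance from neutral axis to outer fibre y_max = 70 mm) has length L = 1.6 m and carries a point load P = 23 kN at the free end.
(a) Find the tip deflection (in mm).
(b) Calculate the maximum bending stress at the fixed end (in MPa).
(a) Tip deflection of a cantilever with an end point load: δ = P·L^3 / (3·E·I). Convert P = 23 kN = 23000 N, E = 45 GPa = 4.5 × 10¹⁰ Pa.
  δ = (23000 × 1.6^3) / (3 × (4.5 × 10¹⁰) × (3.25 × 10⁻⁵)) = 0.02147 m = 21.47 mm
(b) Maximum bending moment at the fixed end: M = P·L = 23000 × 1.6 = 36800 N·m. Convert y_max = 70 mm = 0.07 m.
  σ = M·y_max / I = (36800 × 0.07) / (3.25 × 10⁻⁵) = 7.926 × 10⁷ Pa = 79.26 MPa
Final answer: (a) δ = 21.47 mm, (b) σ = 79.26 MPa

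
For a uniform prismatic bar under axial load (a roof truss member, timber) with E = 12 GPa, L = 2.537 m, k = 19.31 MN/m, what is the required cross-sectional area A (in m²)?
Model: a uniform prismatic bar under axial load, so k = (A·E) / L.
Solve for A: A = (k·L) / E.
Convert to SI units:
  E = 12 GPa = 1.2 × 10¹⁰ Pa
  k = 19.31 MN/m = 1.931 × 10⁷ N/m
Substitute:
  A = ((1.931 × 10⁷) × 2.537) / (1.2 × 10¹⁰)
  A = 0.004082 m²
Final answer: A = 0.004082 m²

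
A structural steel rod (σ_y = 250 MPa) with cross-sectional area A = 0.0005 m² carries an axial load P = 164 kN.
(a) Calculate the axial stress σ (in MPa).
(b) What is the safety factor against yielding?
(a) Axial stress σ = P/A. Convert P = 164 kN = 164000 N.
  σ = 164000 / 0.0005 = 3.28 × 10⁸ Pa = 328 MPa
(b) Safety factor SF = σ_y/σ = 250 / 328 = 0.7622
Final answer: (a) σ = 328 MPa, (b) SF = 0.7622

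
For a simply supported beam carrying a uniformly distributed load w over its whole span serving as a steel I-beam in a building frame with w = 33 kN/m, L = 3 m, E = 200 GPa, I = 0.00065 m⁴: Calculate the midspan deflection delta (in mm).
Model: a simply supported beam carrying a uniformly distributed load w over its whole span, so delta = (5·w·L^4) / (384·E·I).
Convert to SI units:
  w = 33 kN/m = 33000 N/m
  E = 200 GPa = 2 × 10¹¹ Pa
Substitute:
  delta = (5 × 33000 × 3^4) / (384 × (2 × 10¹¹) × 0.00065)
  delta = 0.0002677 m
Convert: delta = 0.0002677 m = 0.2677 mm
Final answer: delta = 0.2677 mm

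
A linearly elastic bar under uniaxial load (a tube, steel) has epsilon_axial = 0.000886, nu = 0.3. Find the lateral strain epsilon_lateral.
Model: a linearly elastic bar under uniaxial load, so epsilon_lateral = -nu·epsilon_axial.
Substitute:
  epsilon_lateral = -(0.3 × 0.000886)
  epsilon_lateral = -0.0002658
Final answer: epsilon_lateral = -0.0002658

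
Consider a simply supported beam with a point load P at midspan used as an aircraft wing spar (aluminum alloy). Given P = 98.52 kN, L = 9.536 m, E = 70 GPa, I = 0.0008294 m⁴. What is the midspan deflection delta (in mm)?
Model: a simply supported beam with a point load P at midspan, so delta = (P·L^3) / (48·E·I).
Convert to SI units:
  P = 98.52 kN = 98520 N
  E = 70 GPa = 7 × 10¹⁰ Pa
Substitute:
  delta = (98520 × 9.536^3) / (48 × (7 × 10¹⁰) × 0.0008294)
  delta = 0.03066 m
Convert: delta = 0.03066 m = 30.66 mm
Final answer: delta = 30.66 mm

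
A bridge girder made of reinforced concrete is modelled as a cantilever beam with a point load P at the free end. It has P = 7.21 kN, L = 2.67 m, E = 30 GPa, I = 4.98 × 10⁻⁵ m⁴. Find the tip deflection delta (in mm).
Model: a cantilever beam with a point load P at the free end, so delta = (P·L^3) / (3·E·I).
Convert to SI units:
  P = 7.21 kN = 7210 N
  E = 30 GPa = 3 × 10¹⁰ Pa
Substitute:
  delta = (7210 × 2.67^3) / (3 × (3 × 10¹⁰) × (4.98 × 10⁻⁵))
  delta = 0.03062 m
Convert: delta = 0.03062 m = 30.62 mm
Final answer: delta = 30.62 mm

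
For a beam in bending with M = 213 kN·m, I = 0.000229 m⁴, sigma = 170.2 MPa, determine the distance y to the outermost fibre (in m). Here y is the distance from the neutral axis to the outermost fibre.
Model: a beam in bending, so sigma = (M·y) / I.
Solve for y: y = (sigma·I) / M.
Convert to SI units:
  M = 213 kN·m = 213000 N·m
  sigma = 170.2 MPa = 1.702 × 10⁸ Pa
Substitute:
  y = ((1.702 × 10⁸) × 0.000229) / 213000
  y = 0.183 m
Final answer: y = 0.183 m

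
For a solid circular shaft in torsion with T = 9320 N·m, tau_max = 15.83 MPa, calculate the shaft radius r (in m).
Model: a solid circular shaft in torsion, so tau_max = (2·T) / (π·r^3).
Solve for r: r = ((2·T) / (π·tau_max))^(1/3).
Convert to SI units:
  tau_max = 15.83 MPa = 1.583 × 10⁷ Pa
Substitute:
  r = ((2 × 9320) / (π × (1.583 × 10⁷)))^(1/3)
  r = 0.0721 m
Final answer: r = 0.0721 m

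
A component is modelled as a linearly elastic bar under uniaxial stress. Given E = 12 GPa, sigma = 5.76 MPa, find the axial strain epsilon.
Model: a linearly elastic bar under uniaxial stress, so sigma = E·epsilon.
Solve for epsilon: epsilon = sigma / E.
Convert to SI units:
  E = 12 GPa = 1.2 × 10¹⁰ Pa
  sigma = 5.76 MPa = 5.76 × 10⁶ Pa
Substitute:
  epsilon = (5.76 × 10⁶) / (1.2 × 10¹⁰)
  epsilon = 0.00048
Final answer: epsilon = 0.00048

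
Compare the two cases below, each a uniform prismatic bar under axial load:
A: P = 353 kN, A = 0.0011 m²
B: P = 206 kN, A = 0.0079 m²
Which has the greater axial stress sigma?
Model: a uniform prismatic bar under axial load, so sigma = P / A (SI units).
  A: sigma = 353000 / 0.0011 = 3.209 × 10⁸ Pa = 320.9 MPa
  B: sigma = 206000 / 0.0079 = 2.608 × 10⁷ Pa = 26.08 MPa
320.9 MPa > 26.08 MPa, so A is larger.
Final answer: A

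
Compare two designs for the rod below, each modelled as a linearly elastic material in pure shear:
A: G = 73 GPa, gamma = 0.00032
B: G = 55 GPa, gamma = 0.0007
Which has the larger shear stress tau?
Model: a linearly elastic material in pure shear, so tau = G·gamma (SI units).
  A: tau = (7.3 × 10¹⁰) × 0.00032 = 2.336 × 10⁷ Pa = 23.36 MPa
  B: tau = (5.5 × 10¹⁰) × 0.0007 = 3.85 × 10⁷ Pa = 38.5 MPa
38.5 MPa > 23.36 MPa, so B is larger.
Final answer: B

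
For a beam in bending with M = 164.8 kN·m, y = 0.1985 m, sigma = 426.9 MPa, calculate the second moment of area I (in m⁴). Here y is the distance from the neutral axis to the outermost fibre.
Model: a beam in bending, so sigma = (M·y) / I.
Solve for I: I = (M·y) / sigma.
Convert to SI units:
  M = 164.8 kN·m = 164800 N·m
  sigma = 426.9 MPa = 4.269 × 10⁸ Pa
Substitute:
  I = (164800 × 0.1985) / (4.269 × 10⁸)
  I = 7.663 × 10⁻⁵ m⁴
Final answer: I = 7.663 × 10⁻⁵ m⁴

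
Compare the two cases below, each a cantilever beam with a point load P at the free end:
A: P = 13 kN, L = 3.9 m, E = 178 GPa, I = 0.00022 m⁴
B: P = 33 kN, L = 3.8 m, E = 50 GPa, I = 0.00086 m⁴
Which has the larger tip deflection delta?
Model: a cantilever beam with a point load P at the free end, so delta = (P·L^3) / (3·E·I) (SI units).
  A: delta = (13000 × 3.9^3) / (3 × (1.78 × 10¹¹) × 0.00022) = 0.006564 m = 6.564 mm
  B: delta = (33000 × 3.8^3) / (3 × (5 × 10¹⁰) × 0.00086) = 0.01404 m = 14.04 mm
14.04 mm > 6.564 mm, so B is larger.
Final answer: B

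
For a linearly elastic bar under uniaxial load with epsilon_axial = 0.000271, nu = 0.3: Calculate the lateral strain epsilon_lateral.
Model: a linearly elastic bar under uniaxial load, so epsilon_lateral = -nu·epsilon_axial.
Substitute:
  epsilon_lateral = -(0.3 × 0.000271)
  epsilon_lateral = -8.13 × 10⁻⁵
Final answer: epsilon_lateral = -8.13 × 10⁻⁵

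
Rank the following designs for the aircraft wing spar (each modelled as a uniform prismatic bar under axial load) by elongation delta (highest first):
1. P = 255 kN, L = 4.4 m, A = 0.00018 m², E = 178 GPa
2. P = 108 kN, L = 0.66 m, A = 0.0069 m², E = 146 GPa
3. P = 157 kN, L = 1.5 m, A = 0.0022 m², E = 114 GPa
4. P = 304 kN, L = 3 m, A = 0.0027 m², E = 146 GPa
Model: a uniform prismatic bar under axial load, so delta = (P·L) / (A·E) (SI units).
  Case 1: delta = (255000 × 4.4) / (0.00018 × (1.78 × 10¹¹)) = 0.03502 m = 35.02 mm
  Case 2: delta = (108000 × 0.66) / (0.0069 × (1.46 × 10¹¹)) = 7.076 × 10⁻⁵ m = 0.07076 mm
  Case 3: delta = (157000 × 1.5) / (0.0022 × (1.14 × 10¹¹)) = 0.000939 m = 0.939 mm
  Case 4: delta = (304000 × 3) / (0.0027 × (1.46 × 10¹¹)) = 0.002314 m = 2.314 mm
Ordering: 35.02 mm (case 1) > 2.314 mm (case 4) > 0.939 mm (case 3) > 0.07076 mm (case 2)
Final answer: 1, 4, 3, 2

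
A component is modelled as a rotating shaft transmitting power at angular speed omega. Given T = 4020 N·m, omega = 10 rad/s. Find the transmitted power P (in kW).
Model: a rotating shaft transmitting power at angular speed omega, so P = T·omega.
Substitute:
  P = 4020 × 10
  P = 40200 W
Convert: P = 40200 W = 40.2 kW
Final answer: P = 40.2 kW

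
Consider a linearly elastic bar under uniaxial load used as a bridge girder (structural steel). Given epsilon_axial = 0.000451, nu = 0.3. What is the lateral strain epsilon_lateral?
Model: a linearly elastic bar under uniaxial load, so epsilon_lateral = -nu·epsilon_axial.
Substitute:
  epsilon_lateral = -(0.3 × 0.000451)
  epsilon_lateral = -0.0001353
Final answer: epsilon_lateral = -0.0001353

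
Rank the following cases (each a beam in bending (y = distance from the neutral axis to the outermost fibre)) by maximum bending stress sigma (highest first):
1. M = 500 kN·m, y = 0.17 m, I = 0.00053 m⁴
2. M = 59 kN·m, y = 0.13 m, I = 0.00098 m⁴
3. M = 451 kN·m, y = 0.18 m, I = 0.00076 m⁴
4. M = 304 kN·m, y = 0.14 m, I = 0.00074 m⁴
Model: a beam in bending (y = distance from the neutral axis to the outermost fibre), so sigma = (M·y) / I (SI units).
  Case 1: sigma = (500000 × 0.17) / 0.00053 = 1.604 × 10⁸ Pa = 160.4 MPa
  Case 2: sigma = (59000 × 0.13) / 0.00098 = 7.827 × 10⁶ Pa = 7.827 MPa
  Case 3: sigma = (451000 × 0.18) / 0.00076 = 1.068 × 10⁸ Pa = 106.8 MPa
  Case 4: sigma = (304000 × 0.14) / 0.00074 = 5.751 × 10⁷ Pa = 57.51 MPa
Ordering: 160.4 MPa (case 1) > 106.8 MPa (case 3) > 57.51 MPa (case 4) > 7.827 MPa (case 2)
Final answer: 1, 3, 4, 2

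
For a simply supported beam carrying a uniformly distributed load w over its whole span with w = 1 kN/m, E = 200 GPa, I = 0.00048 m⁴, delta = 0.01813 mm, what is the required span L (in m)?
Model: a simply supported beam carrying a uniformly distributed load w over its whole span, so delta = (5·w·L^4) / (384·E·I).
Solve for L: L = ((384·delta·E·I) / (5·w))^(1/4).
Convert to SI units:
  w = 1 kN/m = 1000 N/m
  E = 200 GPa = 2 × 10¹¹ Pa
  delta = 0.01813 mm = 1.813 × 10⁻⁵ m
Substitute:
  L = ((384 × (1.813 × 10⁻⁵) × (2 × 10¹¹) × 0.00048) / (5 × 1000))^(1/4)
  L = 3.4 m
Final answer: L = 3.4 m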